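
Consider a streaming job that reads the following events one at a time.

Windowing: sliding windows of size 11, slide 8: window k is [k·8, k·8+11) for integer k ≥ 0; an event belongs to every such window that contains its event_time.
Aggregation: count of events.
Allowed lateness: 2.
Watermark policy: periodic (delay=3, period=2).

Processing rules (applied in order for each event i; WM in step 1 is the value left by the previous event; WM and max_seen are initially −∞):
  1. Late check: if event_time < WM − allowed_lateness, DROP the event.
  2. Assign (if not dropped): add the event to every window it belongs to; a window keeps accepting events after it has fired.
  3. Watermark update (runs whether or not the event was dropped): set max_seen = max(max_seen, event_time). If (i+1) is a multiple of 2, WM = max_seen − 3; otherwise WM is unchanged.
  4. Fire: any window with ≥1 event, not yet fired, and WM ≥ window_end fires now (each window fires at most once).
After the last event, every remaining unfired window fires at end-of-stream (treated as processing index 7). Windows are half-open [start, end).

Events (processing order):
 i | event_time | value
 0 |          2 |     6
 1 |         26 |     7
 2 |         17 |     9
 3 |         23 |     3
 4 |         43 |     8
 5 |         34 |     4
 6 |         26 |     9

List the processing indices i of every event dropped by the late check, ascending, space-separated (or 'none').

i=0 t=2 v=6: → [0,11); WM=−∞
i=1 t=26 v=7: → [24,35),[16,27); WM=23; [0,11) fires=1
i=2 t=17 v=9: DROP (t<23-2); WM=23
i=3 t=23 v=3: → [16,27); WM=23
i=4 t=43 v=8: → [40,51); WM=23
i=5 t=34 v=4: → [32,43),[24,35); WM=40; [16,27) fires=2 [24,35) fires=2
i=6 t=26 v=9: DROP (t<40-2); WM=40

2 6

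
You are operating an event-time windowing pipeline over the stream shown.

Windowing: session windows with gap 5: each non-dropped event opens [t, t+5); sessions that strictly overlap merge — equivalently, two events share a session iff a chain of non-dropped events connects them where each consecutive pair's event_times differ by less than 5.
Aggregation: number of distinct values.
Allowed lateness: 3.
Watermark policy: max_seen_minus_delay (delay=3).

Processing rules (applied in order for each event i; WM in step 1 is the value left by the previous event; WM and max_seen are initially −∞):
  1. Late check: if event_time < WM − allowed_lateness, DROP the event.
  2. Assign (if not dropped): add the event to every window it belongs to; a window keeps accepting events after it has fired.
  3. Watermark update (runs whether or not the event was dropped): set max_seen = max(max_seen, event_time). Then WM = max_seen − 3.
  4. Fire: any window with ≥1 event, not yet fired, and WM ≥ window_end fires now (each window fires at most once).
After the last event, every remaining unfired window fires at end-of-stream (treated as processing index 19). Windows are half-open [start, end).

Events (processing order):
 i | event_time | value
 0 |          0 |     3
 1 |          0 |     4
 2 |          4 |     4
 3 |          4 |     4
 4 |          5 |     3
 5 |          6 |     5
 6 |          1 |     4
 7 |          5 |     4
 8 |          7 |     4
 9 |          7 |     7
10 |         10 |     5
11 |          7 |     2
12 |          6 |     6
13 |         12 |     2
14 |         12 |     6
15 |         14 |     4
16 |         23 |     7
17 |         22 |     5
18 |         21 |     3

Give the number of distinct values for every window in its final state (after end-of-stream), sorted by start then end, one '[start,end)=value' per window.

i=0 t=0 v=3: → [0,5); WM=-3
i=1 t=0 v=4: → [0,5); WM=-3
i=2 t=4 v=4: → [0,9); WM=1
i=3 t=4 v=4: → [0,9); WM=1
i=4 t=5 v=3: → [0,10); WM=2
i=5 t=6 v=5: → [0,11); WM=3
i=6 t=1 v=4: → [0,11); WM=3
i=7 t=5 v=4: → [0,11); WM=3
i=8 t=7 v=4: → [0,12); WM=4
i=9 t=7 v=7: → [0,12); WM=4
i=10 t=10 v=5: → [0,15); WM=7
i=11 t=7 v=2: → [0,15); WM=7
i=12 t=6 v=6: → [0,15); WM=7
i=13 t=12 v=2: → [0,17); WM=9
i=14 t=12 v=6: → [0,17); WM=9
i=15 t=14 v=4: → [0,19); WM=11
i=16 t=23 v=7: → [23,28); WM=20
i=17 t=22 v=5: → [22,28); WM=20
i=18 t=21 v=3: → [21,28); WM=20

[0,19)=6 [21,28)=3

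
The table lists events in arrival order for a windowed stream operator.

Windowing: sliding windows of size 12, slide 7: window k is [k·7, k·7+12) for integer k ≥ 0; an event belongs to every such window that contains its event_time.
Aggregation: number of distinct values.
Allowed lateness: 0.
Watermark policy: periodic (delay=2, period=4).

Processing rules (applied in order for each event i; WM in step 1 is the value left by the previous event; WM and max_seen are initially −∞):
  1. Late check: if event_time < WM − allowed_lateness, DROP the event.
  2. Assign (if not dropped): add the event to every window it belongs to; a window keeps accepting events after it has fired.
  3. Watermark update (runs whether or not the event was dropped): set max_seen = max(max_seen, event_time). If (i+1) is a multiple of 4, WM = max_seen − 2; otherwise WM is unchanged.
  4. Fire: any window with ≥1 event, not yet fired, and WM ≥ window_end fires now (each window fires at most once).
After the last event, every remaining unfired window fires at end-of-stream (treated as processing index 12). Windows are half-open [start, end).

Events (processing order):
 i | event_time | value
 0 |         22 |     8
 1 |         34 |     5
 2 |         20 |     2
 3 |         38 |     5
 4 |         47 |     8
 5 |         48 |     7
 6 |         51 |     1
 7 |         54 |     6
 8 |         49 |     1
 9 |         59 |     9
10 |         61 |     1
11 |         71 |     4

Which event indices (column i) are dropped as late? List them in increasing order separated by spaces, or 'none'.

8

i=0 t=22 v=8: → [21,33),[14,26); WM=−∞
i=1 t=34 v=5: → [28,40); WM=−∞
i=2 t=20 v=2: → [14,26); WM=−∞
i=3 t=38 v=5: → [35,47),[28,40); WM=36; [14,26) fires=2 [21,33) fires=1
i=4 t=47 v=8: → [42,54); WM=36
i=5 t=48 v=7: → [42,54); WM=36
i=6 t=51 v=1: → [49,61),[42,54); WM=36
i=7 t=54 v=6: → [49,61); WM=52; [28,40) fires=1 [35,47) fires=1
i=8 t=49 v=1: DROP (t<52-0); WM=52
i=9 t=59 v=9: → [56,68),[49,61); WM=52
i=10 t=61 v=1: → [56,68); WM=52
i=11 t=71 v=4: → [70,82),[63,75); WM=69; [42,54) fires=3 [49,61) fires=3 [56,68) fires=2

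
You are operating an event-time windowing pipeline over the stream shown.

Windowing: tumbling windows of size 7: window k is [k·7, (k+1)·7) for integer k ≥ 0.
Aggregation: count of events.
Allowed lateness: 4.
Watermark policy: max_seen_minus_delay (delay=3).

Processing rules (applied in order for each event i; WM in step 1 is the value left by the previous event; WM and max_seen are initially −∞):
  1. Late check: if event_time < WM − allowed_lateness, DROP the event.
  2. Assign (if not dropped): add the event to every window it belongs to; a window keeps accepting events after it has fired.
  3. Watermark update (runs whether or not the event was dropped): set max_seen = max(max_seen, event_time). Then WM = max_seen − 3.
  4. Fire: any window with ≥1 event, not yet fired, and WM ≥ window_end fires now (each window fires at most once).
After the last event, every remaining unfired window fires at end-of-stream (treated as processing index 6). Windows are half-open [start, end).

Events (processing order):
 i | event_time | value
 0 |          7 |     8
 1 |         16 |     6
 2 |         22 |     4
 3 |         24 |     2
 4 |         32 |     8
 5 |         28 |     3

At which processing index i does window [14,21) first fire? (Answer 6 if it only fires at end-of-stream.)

i=0 t=7 v=8: → [7,14); WM=4
i=1 t=16 v=6: → [14,21); WM=13
i=2 t=22 v=4: → [21,28); WM=19; [7,14) fires=1
i=3 t=24 v=2: → [21,28); WM=21; [14,21) fires=1
i=4 t=32 v=8: → [28,35); WM=29; [21,28) fires=2
i=5 t=28 v=3: → [28,35); WM=29

3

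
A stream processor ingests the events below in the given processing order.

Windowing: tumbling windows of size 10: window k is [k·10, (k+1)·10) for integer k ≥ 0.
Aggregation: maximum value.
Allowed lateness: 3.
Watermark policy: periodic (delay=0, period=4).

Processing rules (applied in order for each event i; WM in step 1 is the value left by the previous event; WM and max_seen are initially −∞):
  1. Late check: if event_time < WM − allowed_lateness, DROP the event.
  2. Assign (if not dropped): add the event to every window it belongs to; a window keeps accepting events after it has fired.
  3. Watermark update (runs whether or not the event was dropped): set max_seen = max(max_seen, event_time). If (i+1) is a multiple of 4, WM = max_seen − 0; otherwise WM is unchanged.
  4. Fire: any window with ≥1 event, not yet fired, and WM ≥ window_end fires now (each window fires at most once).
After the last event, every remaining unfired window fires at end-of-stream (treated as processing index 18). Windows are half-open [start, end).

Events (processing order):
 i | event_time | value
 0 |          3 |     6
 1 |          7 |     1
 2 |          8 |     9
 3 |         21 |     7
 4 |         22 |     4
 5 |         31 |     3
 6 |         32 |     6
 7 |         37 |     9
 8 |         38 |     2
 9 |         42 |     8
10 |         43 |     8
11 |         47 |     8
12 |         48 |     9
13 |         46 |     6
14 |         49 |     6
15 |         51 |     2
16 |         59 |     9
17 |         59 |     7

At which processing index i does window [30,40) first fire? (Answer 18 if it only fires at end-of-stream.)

11

i=0 t=3 v=6: → [0,10); WM=−∞
i=1 t=7 v=1: → [0,10); WM=−∞
i=2 t=8 v=9: → [0,10); WM=−∞
i=3 t=21 v=7: → [20,30); WM=21; [0,10) fires=9
i=4 t=22 v=4: → [20,30); WM=21
i=5 t=31 v=3: → [30,40); WM=21
i=6 t=32 v=6: → [30,40); WM=21
i=7 t=37 v=9: → [30,40); WM=37; [20,30) fires=7
i=8 t=38 v=2: → [30,40); WM=37
i=9 t=42 v=8: → [40,50); WM=37
i=10 t=43 v=8: → [40,50); WM=37
i=11 t=47 v=8: → [40,50); WM=47; [30,40) fires=9
i=12 t=48 v=9: → [40,50); WM=47
i=13 t=46 v=6: → [40,50); WM=47
i=14 t=49 v=6: → [40,50); WM=47
i=15 t=51 v=2: → [50,60); WM=51; [40,50) fires=9
i=16 t=59 v=9: → [50,60); WM=51
i=17 t=59 v=7: → [50,60); WM=51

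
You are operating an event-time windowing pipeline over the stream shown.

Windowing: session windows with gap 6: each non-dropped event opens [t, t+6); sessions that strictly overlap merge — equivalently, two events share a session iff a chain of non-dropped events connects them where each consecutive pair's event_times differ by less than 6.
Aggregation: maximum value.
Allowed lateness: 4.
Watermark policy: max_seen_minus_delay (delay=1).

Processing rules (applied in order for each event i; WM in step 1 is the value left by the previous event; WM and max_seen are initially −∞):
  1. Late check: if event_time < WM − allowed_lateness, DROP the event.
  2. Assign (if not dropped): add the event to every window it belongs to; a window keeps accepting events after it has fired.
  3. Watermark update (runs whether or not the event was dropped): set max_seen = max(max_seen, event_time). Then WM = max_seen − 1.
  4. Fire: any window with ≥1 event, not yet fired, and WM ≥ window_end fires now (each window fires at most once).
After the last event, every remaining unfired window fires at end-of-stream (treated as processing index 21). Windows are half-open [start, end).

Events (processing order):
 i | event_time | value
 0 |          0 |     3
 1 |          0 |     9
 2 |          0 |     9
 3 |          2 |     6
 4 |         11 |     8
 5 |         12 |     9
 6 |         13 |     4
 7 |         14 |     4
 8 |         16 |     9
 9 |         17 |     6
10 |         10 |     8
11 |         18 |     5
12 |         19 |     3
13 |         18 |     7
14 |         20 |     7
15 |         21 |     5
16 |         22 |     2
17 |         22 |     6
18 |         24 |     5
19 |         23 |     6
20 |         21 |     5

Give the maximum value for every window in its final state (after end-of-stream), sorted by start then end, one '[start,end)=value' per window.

i=0 t=0 v=3: → [0,6); WM=-1
i=1 t=0 v=9: → [0,6); WM=-1
i=2 t=0 v=9: → [0,6); WM=-1
i=3 t=2 v=6: → [0,8); WM=1
i=4 t=11 v=8: → [11,17); WM=10
i=5 t=12 v=9: → [11,18); WM=11
i=6 t=13 v=4: → [11,19); WM=12
i=7 t=14 v=4: → [11,20); WM=13
i=8 t=16 v=9: → [11,22); WM=15
i=9 t=17 v=6: → [11,23); WM=16
i=10 t=10 v=8: DROP (t<16-4); WM=16
i=11 t=18 v=5: → [11,24); WM=17
i=12 t=19 v=3: → [11,25); WM=18
i=13 t=18 v=7: → [11,25); WM=18
i=14 t=20 v=7: → [11,26); WM=19
i=15 t=21 v=5: → [11,27); WM=20
i=16 t=22 v=2: → [11,28); WM=21
i=17 t=22 v=6: → [11,28); WM=21
i=18 t=24 v=5: → [11,30); WM=23
i=19 t=23 v=6: → [11,30); WM=23
i=20 t=21 v=5: → [11,30); WM=23

[0,8)=9 [11,30)=9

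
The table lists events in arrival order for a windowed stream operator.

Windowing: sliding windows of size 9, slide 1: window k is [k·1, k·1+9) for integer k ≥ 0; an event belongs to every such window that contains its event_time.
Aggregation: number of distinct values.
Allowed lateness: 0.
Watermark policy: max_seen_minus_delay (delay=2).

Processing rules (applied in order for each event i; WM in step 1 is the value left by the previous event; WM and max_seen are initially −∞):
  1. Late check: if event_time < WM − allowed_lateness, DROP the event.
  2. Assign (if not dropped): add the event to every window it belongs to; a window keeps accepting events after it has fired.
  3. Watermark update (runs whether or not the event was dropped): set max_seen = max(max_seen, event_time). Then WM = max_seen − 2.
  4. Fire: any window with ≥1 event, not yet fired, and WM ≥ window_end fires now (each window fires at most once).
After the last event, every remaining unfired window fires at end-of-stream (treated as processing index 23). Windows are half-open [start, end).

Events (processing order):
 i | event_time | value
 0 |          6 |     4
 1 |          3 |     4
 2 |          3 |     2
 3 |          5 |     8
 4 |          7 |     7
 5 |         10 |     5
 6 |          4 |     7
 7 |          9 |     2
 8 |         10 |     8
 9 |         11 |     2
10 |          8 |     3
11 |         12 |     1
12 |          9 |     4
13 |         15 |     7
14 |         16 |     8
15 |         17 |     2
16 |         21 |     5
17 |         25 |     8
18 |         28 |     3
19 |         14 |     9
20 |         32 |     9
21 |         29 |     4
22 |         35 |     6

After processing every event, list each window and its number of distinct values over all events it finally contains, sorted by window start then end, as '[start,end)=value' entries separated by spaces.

[0,9)=3 [1,10)=4 [2,11)=5 [3,12)=5 [4,13)=6 [5,14)=6 [6,15)=6 [7,16)=5 [8,17)=5 [9,18)=5 [10,19)=5 [11,20)=4 [12,21)=4 [13,22)=4 [14,23)=4 [15,24)=4 [16,25)=3 [17,26)=3 [18,27)=2 [19,28)=2 [20,29)=3 [21,30)=3 [22,31)=2 [23,32)=2 [24,33)=3 [25,34)=3 [26,35)=2 [27,36)=3 [28,37)=3 [29,38)=2 [30,39)=2 [31,40)=2 [32,41)=2 [33,42)=1 [34,43)=1 [35,44)=1

i=0 t=6 v=4: → [6,15),[5,14),[4,13),[3,12),[2,11),[1,10),[0,9); WM=4
i=1 t=3 v=4: DROP (t<4-0); WM=4
i=2 t=3 v=2: DROP (t<4-0); WM=4
i=3 t=5 v=8: → [5,14),[4,13),[3,12),[2,11),[1,10),[0,9); WM=4
i=4 t=7 v=7: → [7,16),[6,15),[5,14),[4,13),[3,12),[2,11),[1,10),[0,9); WM=5
i=5 t=10 v=5: → [10,19),[9,18),[8,17),[7,16),[6,15),[5,14),[4,13),[3,12),[2,11); WM=8
i=6 t=4 v=7: DROP (t<8-0); WM=8
i=7 t=9 v=2: → [9,18),[8,17),[7,16),[6,15),[5,14),[4,13),[3,12),[2,11),[1,10); WM=8
i=8 t=10 v=8: → [10,19),[9,18),[8,17),[7,16),[6,15),[5,14),[4,13),[3,12),[2,11); WM=8
i=9 t=11 v=2: → [11,20),[10,19),[9,18),[8,17),[7,16),[6,15),[5,14),[4,13),[3,12); WM=9; [0,9) fires=3
i=10 t=8 v=3: DROP (t<9-0); WM=9
i=11 t=12 v=1: → [12,21),[11,20),[10,19),[9,18),[8,17),[7,16),[6,15),[5,14),[4,13); WM=10; [1,10) fires=4
i=12 t=9 v=4: DROP (t<10-0); WM=10
i=13 t=15 v=7: → [15,24),[14,23),[13,22),[12,21),[11,20),[10,19),[9,18),[8,17),[7,16); WM=13; [2,11) fires=5 [3,12) fires=5 [4,13) fires=6
i=14 t=16 v=8: → [16,25),[15,24),[14,23),[13,22),[12,21),[11,20),[10,19),[9,18),[8,17); WM=14; [5,14) fires=6
i=15 t=17 v=2: → [17,26),[16,25),[15,24),[14,23),[13,22),[12,21),[11,20),[10,19),[9,18); WM=15; [6,15) fires=6
i=16 t=21 v=5: → [21,30),[20,29),[19,28),[18,27),[17,26),[16,25),[15,24),[14,23),[13,22); WM=19; [7,16) fires=5 [8,17) fires=5 [9,18) fires=5 [10,19) fires=5
i=17 t=25 v=8: → [25,34),[24,33),[23,32),[22,31),[21,30),[20,29),[19,28),[18,27),[17,26); WM=23; [11,20) fires=4 [12,21) fires=4 [13,22) fires=4 [14,23) fires=4
i=18 t=28 v=3: → [28,37),[27,36),[26,35),[25,34),[24,33),[23,32),[22,31),[21,30),[20,29); WM=26; [15,24) fires=4 [16,25) fires=3 [17,26) fires=3
i=19 t=14 v=9: DROP (t<26-0); WM=26
i=20 t=32 v=9: → [32,41),[31,40),[30,39),[29,38),[28,37),[27,36),[26,35),[25,34),[24,33); WM=30; [18,27) fires=2 [19,28) fires=2 [20,29) fires=3 [21,30) fires=3
i=21 t=29 v=4: DROP (t<30-0); WM=30
i=22 t=35 v=6: → [35,44),[34,43),[33,42),[32,41),[31,40),[30,39),[29,38),[28,37),[27,36); WM=33; [22,31) fires=2 [23,32) fires=2 [24,33) fires=3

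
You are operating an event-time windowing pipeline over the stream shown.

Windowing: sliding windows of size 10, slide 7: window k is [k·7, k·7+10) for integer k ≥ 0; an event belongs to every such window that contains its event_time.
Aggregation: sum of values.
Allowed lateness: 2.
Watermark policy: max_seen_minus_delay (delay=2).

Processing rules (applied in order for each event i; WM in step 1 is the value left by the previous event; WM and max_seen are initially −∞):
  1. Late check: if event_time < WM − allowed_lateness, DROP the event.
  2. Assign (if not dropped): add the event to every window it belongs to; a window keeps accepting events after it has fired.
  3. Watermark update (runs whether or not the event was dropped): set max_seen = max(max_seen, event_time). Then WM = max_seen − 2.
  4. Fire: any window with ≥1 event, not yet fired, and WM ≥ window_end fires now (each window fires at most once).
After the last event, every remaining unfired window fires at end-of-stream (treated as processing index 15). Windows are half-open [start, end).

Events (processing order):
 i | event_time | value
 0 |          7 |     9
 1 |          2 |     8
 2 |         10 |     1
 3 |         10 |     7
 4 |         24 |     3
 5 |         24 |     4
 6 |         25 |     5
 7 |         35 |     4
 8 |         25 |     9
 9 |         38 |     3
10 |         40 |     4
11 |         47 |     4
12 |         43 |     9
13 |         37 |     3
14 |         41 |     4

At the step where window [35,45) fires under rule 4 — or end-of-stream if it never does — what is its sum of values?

i=0 t=7 v=9: → [7,17),[0,10); WM=5
i=1 t=2 v=8: DROP (t<5-2); WM=5
i=2 t=10 v=1: → [7,17); WM=8
i=3 t=10 v=7: → [7,17); WM=8
i=4 t=24 v=3: → [21,31); WM=22; [0,10) fires=9 [7,17) fires=17
i=5 t=24 v=4: → [21,31); WM=22
i=6 t=25 v=5: → [21,31); WM=23
i=7 t=35 v=4: → [35,45),[28,38); WM=33; [21,31) fires=12
i=8 t=25 v=9: DROP (t<33-2); WM=33
i=9 t=38 v=3: → [35,45); WM=36
i=10 t=40 v=4: → [35,45); WM=38; [28,38) fires=4
i=11 t=47 v=4: → [42,52); WM=45; [35,45) fires=11
i=12 t=43 v=9: → [42,52),[35,45); WM=45
i=13 t=37 v=3: DROP (t<45-2); WM=45
i=14 t=41 v=4: DROP (t<45-2); WM=45

11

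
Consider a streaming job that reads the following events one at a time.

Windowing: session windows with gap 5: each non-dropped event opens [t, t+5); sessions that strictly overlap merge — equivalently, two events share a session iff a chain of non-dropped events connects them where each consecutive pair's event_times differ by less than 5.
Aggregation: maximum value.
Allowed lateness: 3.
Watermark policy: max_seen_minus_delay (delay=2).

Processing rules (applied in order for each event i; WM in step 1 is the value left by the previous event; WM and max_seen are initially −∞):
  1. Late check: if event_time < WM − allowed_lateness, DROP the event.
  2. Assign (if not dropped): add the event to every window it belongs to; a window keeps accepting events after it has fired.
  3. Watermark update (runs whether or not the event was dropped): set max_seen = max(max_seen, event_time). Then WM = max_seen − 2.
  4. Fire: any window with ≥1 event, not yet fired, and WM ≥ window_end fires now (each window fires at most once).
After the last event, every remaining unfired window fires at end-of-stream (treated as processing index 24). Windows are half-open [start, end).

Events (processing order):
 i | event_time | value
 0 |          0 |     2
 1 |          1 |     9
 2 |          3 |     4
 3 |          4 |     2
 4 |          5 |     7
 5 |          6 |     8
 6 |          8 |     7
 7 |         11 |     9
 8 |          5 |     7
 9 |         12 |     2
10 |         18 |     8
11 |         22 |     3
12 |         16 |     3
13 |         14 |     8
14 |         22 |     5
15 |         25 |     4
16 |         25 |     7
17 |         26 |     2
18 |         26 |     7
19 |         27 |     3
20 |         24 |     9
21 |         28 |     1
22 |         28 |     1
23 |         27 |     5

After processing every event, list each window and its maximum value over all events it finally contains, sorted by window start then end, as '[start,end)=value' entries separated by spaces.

[0,17)=9 [18,33)=9

i=0 t=0 v=2: → [0,5); WM=-2
i=1 t=1 v=9: → [0,6); WM=-1
i=2 t=3 v=4: → [0,8); WM=1
i=3 t=4 v=2: → [0,9); WM=2
i=4 t=5 v=7: → [0,10); WM=3
i=5 t=6 v=8: → [0,11); WM=4
i=6 t=8 v=7: → [0,13); WM=6
i=7 t=11 v=9: → [0,16); WM=9
i=8 t=5 v=7: DROP (t<9-3); WM=9
i=9 t=12 v=2: → [0,17); WM=10
i=10 t=18 v=8: → [18,23); WM=16
i=11 t=22 v=3: → [18,27); WM=20
i=12 t=16 v=3: DROP (t<20-3); WM=20
i=13 t=14 v=8: DROP (t<20-3); WM=20
i=14 t=22 v=5: → [18,27); WM=20
i=15 t=25 v=4: → [18,30); WM=23
i=16 t=25 v=7: → [18,30); WM=23
i=17 t=26 v=2: → [18,31); WM=24
i=18 t=26 v=7: → [18,31); WM=24
i=19 t=27 v=3: → [18,32); WM=25
i=20 t=24 v=9: → [18,32); WM=25
i=21 t=28 v=1: → [18,33); WM=26
i=22 t=28 v=1: → [18,33); WM=26
i=23 t=27 v=5: → [18,33); WM=26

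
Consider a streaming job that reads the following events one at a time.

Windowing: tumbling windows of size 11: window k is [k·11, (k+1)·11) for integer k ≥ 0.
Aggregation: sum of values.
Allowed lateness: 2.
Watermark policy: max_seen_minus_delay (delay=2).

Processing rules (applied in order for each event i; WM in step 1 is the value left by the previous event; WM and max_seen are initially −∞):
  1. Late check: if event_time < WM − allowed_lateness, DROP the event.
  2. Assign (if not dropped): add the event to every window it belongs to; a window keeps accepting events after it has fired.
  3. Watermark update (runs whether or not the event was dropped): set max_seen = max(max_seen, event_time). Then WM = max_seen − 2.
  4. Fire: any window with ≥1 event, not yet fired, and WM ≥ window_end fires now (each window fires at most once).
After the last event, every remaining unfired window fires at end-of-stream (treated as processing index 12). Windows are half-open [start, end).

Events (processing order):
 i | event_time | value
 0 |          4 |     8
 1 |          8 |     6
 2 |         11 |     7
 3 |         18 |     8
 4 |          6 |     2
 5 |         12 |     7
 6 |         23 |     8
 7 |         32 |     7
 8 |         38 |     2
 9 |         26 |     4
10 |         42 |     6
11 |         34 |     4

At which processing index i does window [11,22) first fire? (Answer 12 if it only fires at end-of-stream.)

7

i=0 t=4 v=8: → [0,11); WM=2
i=1 t=8 v=6: → [0,11); WM=6
i=2 t=11 v=7: → [11,22); WM=9
i=3 t=18 v=8: → [11,22); WM=16; [0,11) fires=14
i=4 t=6 v=2: DROP (t<16-2); WM=16
i=5 t=12 v=7: DROP (t<16-2); WM=16
i=6 t=23 v=8: → [22,33); WM=21
i=7 t=32 v=7: → [22,33); WM=30; [11,22) fires=15
i=8 t=38 v=2: → [33,44); WM=36; [22,33) fires=15
i=9 t=26 v=4: DROP (t<36-2); WM=36
i=10 t=42 v=6: → [33,44); WM=40
i=11 t=34 v=4: DROP (t<40-2); WM=40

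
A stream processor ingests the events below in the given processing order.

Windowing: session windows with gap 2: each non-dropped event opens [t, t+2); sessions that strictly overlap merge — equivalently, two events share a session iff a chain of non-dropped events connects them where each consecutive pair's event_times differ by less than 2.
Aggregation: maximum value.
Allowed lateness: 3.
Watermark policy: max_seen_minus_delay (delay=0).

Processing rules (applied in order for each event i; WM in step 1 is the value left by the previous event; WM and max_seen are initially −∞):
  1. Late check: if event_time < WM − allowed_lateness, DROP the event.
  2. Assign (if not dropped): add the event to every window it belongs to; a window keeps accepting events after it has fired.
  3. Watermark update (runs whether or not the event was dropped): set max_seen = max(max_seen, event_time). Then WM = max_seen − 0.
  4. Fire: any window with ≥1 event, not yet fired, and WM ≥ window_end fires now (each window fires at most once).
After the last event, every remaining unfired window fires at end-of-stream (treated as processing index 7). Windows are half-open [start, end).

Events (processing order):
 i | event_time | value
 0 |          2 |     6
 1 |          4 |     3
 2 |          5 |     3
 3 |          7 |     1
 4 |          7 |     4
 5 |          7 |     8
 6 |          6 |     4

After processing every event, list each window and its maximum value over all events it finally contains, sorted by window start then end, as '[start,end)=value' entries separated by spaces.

[2,4)=6 [4,9)=8

i=0 t=2 v=6: → [2,4); WM=2
i=1 t=4 v=3: → [4,6); WM=4
i=2 t=5 v=3: → [4,7); WM=5
i=3 t=7 v=1: → [7,9); WM=7
i=4 t=7 v=4: → [7,9); WM=7
i=5 t=7 v=8: → [7,9); WM=7
i=6 t=6 v=4: → [4,9); WM=7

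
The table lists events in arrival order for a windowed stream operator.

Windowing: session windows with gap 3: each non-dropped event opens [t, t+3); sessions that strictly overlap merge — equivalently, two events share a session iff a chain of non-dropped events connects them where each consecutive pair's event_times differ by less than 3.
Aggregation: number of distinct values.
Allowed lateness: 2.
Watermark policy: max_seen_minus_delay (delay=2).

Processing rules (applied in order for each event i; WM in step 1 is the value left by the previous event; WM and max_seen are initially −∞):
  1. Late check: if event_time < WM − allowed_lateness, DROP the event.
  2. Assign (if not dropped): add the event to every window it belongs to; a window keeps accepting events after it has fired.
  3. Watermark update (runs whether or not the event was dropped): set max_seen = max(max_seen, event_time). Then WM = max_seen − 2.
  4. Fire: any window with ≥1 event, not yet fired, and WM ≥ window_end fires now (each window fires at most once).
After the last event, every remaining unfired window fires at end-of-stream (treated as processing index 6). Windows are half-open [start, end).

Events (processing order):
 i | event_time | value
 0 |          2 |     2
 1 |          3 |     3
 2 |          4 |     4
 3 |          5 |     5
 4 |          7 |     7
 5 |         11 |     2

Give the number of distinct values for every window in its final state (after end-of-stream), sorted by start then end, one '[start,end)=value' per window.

i=0 t=2 v=2: → [2,5); WM=0
i=1 t=3 v=3: → [2,6); WM=1
i=2 t=4 v=4: → [2,7); WM=2
i=3 t=5 v=5: → [2,8); WM=3
i=4 t=7 v=7: → [2,10); WM=5
i=5 t=11 v=2: → [11,14); WM=9

[2,10)=5 [11,14)=1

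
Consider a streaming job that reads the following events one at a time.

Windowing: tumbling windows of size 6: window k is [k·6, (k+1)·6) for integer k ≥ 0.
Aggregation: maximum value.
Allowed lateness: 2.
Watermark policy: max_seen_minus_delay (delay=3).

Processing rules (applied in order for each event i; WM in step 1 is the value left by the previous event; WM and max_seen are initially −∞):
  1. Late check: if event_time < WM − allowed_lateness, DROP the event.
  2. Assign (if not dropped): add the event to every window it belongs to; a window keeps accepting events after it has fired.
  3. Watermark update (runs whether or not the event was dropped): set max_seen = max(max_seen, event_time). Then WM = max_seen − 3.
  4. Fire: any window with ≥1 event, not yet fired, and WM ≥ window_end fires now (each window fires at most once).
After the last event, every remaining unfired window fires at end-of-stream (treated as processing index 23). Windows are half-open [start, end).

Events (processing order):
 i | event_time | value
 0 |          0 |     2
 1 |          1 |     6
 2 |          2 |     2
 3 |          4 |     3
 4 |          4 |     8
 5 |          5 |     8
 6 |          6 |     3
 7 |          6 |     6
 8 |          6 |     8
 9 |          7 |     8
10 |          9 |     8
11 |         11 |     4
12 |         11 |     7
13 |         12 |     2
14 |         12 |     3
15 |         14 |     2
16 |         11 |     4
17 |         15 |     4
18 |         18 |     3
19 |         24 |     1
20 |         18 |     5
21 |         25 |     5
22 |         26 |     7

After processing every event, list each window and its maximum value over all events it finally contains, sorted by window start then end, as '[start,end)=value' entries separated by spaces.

[0,6)=8 [6,12)=8 [12,18)=4 [18,24)=3 [24,30)=7

i=0 t=0 v=2: → [0,6); WM=-3
i=1 t=1 v=6: → [0,6); WM=-2
i=2 t=2 v=2: → [0,6); WM=-1
i=3 t=4 v=3: → [0,6); WM=1
i=4 t=4 v=8: → [0,6); WM=1
i=5 t=5 v=8: → [0,6); WM=2
i=6 t=6 v=3: → [6,12); WM=3
i=7 t=6 v=6: → [6,12); WM=3
i=8 t=6 v=8: → [6,12); WM=3
i=9 t=7 v=8: → [6,12); WM=4
i=10 t=9 v=8: → [6,12); WM=6; [0,6) fires=8
i=11 t=11 v=4: → [6,12); WM=8
i=12 t=11 v=7: → [6,12); WM=8
i=13 t=12 v=2: → [12,18); WM=9
i=14 t=12 v=3: → [12,18); WM=9
i=15 t=14 v=2: → [12,18); WM=11
i=16 t=11 v=4: → [6,12); WM=11
i=17 t=15 v=4: → [12,18); WM=12; [6,12) fires=8
i=18 t=18 v=3: → [18,24); WM=15
i=19 t=24 v=1: → [24,30); WM=21; [12,18) fires=4
i=20 t=18 v=5: DROP (t<21-2); WM=21
i=21 t=25 v=5: → [24,30); WM=22
i=22 t=26 v=7: → [24,30); WM=23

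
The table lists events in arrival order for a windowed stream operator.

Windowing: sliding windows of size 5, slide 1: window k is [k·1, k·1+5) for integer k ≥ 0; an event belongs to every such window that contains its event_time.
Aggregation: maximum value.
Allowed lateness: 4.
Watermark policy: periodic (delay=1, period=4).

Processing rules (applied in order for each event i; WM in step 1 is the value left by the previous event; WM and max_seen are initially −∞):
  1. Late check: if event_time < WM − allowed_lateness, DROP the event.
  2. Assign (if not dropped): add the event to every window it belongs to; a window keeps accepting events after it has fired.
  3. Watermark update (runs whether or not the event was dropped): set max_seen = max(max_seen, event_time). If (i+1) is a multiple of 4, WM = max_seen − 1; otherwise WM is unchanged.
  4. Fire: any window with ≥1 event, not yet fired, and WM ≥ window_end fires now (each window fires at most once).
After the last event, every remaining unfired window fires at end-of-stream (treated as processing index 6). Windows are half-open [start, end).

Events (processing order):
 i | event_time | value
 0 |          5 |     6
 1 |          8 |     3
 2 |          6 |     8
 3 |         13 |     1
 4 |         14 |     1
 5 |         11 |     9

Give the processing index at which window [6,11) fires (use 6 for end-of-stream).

3

i=0 t=5 v=6: → [5,10),[4,9),[3,8),[2,7),[1,6); WM=−∞
i=1 t=8 v=3: → [8,13),[7,12),[6,11),[5,10),[4,9); WM=−∞
i=2 t=6 v=8: → [6,11),[5,10),[4,9),[3,8),[2,7); WM=−∞
i=3 t=13 v=1: → [13,18),[12,17),[11,16),[10,15),[9,14); WM=12; [1,6) fires=6 [2,7) fires=8 [3,8) fires=8 [4,9) fires=8 [5,10) fires=8 [6,11) fires=8 [7,12) fires=3
i=4 t=14 v=1: → [14,19),[13,18),[12,17),[11,16),[10,15); WM=12
i=5 t=11 v=9: → [11,16),[10,15),[9,14),[8,13),[7,12); WM=12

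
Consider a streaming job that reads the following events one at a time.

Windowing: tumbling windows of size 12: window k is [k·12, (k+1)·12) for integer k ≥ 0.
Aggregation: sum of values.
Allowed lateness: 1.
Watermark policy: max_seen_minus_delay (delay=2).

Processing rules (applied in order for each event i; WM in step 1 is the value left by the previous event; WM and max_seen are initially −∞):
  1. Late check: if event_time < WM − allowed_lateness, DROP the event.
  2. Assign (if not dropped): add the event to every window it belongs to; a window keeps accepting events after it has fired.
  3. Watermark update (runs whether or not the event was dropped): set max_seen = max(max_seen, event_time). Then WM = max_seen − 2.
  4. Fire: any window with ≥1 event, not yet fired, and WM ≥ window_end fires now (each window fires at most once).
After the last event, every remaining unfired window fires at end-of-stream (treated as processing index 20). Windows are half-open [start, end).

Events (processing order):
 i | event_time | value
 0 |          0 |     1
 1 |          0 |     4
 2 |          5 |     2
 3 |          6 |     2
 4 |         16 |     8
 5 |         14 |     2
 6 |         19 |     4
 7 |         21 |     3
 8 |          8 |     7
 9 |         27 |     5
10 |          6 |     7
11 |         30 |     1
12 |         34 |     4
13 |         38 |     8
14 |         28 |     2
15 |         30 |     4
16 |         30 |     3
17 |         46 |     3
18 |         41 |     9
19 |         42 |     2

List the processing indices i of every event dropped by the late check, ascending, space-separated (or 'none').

8 10 14 15 16 18 19

i=0 t=0 v=1: → [0,12); WM=-2
i=1 t=0 v=4: → [0,12); WM=-2
i=2 t=5 v=2: → [0,12); WM=3
i=3 t=6 v=2: → [0,12); WM=4
i=4 t=16 v=8: → [12,24); WM=14; [0,12) fires=9
i=5 t=14 v=2: → [12,24); WM=14
i=6 t=19 v=4: → [12,24); WM=17
i=7 t=21 v=3: → [12,24); WM=19
i=8 t=8 v=7: DROP (t<19-1); WM=19
i=9 t=27 v=5: → [24,36); WM=25; [12,24) fires=17
i=10 t=6 v=7: DROP (t<25-1); WM=25
i=11 t=30 v=1: → [24,36); WM=28
i=12 t=34 v=4: → [24,36); WM=32
i=13 t=38 v=8: → [36,48); WM=36; [24,36) fires=10
i=14 t=28 v=2: DROP (t<36-1); WM=36
i=15 t=30 v=4: DROP (t<36-1); WM=36
i=16 t=30 v=3: DROP (t<36-1); WM=36
i=17 t=46 v=3: → [36,48); WM=44
i=18 t=41 v=9: DROP (t<44-1); WM=44
i=19 t=42 v=2: DROP (t<44-1); WM=44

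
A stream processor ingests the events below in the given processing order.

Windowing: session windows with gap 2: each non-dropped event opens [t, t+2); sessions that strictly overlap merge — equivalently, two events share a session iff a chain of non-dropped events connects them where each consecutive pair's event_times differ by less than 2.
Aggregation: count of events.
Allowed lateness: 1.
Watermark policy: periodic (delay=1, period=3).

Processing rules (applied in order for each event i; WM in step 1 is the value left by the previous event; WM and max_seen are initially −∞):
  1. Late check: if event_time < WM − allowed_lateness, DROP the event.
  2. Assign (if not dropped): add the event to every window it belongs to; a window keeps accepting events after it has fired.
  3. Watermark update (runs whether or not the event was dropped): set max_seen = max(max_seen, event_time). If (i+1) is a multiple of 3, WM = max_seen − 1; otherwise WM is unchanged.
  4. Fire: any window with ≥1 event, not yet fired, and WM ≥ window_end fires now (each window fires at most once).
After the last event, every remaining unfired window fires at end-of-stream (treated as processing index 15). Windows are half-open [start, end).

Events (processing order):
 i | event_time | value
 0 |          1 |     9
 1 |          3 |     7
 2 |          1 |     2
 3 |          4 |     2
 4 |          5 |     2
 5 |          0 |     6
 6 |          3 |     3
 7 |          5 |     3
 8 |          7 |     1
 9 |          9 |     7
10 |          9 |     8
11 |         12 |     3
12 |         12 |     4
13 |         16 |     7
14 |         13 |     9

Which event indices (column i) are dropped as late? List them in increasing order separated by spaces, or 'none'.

i=0 t=1 v=9: → [1,3); WM=−∞
i=1 t=3 v=7: → [3,5); WM=−∞
i=2 t=1 v=2: → [1,3); WM=2
i=3 t=4 v=2: → [3,6); WM=2
i=4 t=5 v=2: → [3,7); WM=2
i=5 t=0 v=6: DROP (t<2-1); WM=4
i=6 t=3 v=3: → [3,7); WM=4
i=7 t=5 v=3: → [3,7); WM=4
i=8 t=7 v=1: → [7,9); WM=6
i=9 t=9 v=7: → [9,11); WM=6
i=10 t=9 v=8: → [9,11); WM=6
i=11 t=12 v=3: → [12,14); WM=11
i=12 t=12 v=4: → [12,14); WM=11
i=13 t=16 v=7: → [16,18); WM=11
i=14 t=13 v=9: → [12,15); WM=15

5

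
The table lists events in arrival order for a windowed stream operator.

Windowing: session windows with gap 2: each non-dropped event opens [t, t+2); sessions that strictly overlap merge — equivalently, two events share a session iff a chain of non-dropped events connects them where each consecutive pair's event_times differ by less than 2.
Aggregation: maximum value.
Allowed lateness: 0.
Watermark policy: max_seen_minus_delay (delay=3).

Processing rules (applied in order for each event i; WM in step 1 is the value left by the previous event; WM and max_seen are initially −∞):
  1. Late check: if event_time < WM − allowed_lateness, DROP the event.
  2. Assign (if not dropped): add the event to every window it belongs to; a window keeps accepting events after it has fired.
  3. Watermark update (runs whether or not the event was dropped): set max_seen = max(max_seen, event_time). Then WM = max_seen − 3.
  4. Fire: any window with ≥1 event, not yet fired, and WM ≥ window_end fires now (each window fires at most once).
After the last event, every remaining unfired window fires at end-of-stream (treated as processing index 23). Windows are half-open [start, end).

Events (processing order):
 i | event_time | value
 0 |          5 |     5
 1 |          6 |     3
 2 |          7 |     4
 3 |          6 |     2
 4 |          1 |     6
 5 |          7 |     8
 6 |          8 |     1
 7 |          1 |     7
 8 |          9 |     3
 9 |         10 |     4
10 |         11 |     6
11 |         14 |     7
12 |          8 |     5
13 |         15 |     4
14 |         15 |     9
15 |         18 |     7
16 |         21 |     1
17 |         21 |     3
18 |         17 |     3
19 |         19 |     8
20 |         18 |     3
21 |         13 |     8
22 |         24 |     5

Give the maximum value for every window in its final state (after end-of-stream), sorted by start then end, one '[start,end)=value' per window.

i=0 t=5 v=5: → [5,7); WM=2
i=1 t=6 v=3: → [5,8); WM=3
i=2 t=7 v=4: → [5,9); WM=4
i=3 t=6 v=2: → [5,9); WM=4
i=4 t=1 v=6: DROP (t<4-0); WM=4
i=5 t=7 v=8: → [5,9); WM=4
i=6 t=8 v=1: → [5,10); WM=5
i=7 t=1 v=7: DROP (t<5-0); WM=5
i=8 t=9 v=3: → [5,11); WM=6
i=9 t=10 v=4: → [5,12); WM=7
i=10 t=11 v=6: → [5,13); WM=8
i=11 t=14 v=7: → [14,16); WM=11
i=12 t=8 v=5: DROP (t<11-0); WM=11
i=13 t=15 v=4: → [14,17); WM=12
i=14 t=15 v=9: → [14,17); WM=12
i=15 t=18 v=7: → [18,20); WM=15
i=16 t=21 v=1: → [21,23); WM=18
i=17 t=21 v=3: → [21,23); WM=18
i=18 t=17 v=3: DROP (t<18-0); WM=18
i=19 t=19 v=8: → [18,21); WM=18
i=20 t=18 v=3: → [18,21); WM=18
i=21 t=13 v=8: DROP (t<18-0); WM=18
i=22 t=24 v=5: → [24,26); WM=21

[5,13)=8 [14,17)=9 [18,21)=8 [21,23)=3 [24,26)=5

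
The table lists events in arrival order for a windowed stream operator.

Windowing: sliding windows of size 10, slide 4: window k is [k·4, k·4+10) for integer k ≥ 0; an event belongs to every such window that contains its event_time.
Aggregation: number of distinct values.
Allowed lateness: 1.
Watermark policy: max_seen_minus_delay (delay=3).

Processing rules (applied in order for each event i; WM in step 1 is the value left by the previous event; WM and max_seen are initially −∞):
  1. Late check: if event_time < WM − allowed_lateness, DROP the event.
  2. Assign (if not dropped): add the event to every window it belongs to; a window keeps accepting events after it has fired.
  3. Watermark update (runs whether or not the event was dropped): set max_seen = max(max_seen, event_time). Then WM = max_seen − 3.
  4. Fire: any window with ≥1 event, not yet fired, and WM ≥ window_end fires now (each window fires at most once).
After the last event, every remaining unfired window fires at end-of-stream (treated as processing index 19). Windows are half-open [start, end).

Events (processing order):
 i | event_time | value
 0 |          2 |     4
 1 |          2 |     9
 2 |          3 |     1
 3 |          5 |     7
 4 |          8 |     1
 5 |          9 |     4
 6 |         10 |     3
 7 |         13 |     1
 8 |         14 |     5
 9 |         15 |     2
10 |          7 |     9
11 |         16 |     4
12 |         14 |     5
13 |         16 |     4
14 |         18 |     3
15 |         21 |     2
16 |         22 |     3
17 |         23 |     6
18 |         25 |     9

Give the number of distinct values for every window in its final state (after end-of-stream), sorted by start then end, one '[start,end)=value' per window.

[0,10)=4 [4,14)=4 [8,18)=5 [12,22)=5 [16,26)=5 [20,30)=4 [24,34)=1

i=0 t=2 v=4: → [0,10); WM=-1
i=1 t=2 v=9: → [0,10); WM=-1
i=2 t=3 v=1: → [0,10); WM=0
i=3 t=5 v=7: → [4,14),[0,10); WM=2
i=4 t=8 v=1: → [8,18),[4,14),[0,10); WM=5
i=5 t=9 v=4: → [8,18),[4,14),[0,10); WM=6
i=6 t=10 v=3: → [8,18),[4,14); WM=7
i=7 t=13 v=1: → [12,22),[8,18),[4,14); WM=10; [0,10) fires=4
i=8 t=14 v=5: → [12,22),[8,18); WM=11
i=9 t=15 v=2: → [12,22),[8,18); WM=12
i=10 t=7 v=9: DROP (t<12-1); WM=12
i=11 t=16 v=4: → [16,26),[12,22),[8,18); WM=13
i=12 t=14 v=5: → [12,22),[8,18); WM=13
i=13 t=16 v=4: → [16,26),[12,22),[8,18); WM=13
i=14 t=18 v=3: → [16,26),[12,22); WM=15; [4,14) fires=4
i=15 t=21 v=2: → [20,30),[16,26),[12,22); WM=18; [8,18) fires=5
i=16 t=22 v=3: → [20,30),[16,26); WM=19
i=17 t=23 v=6: → [20,30),[16,26); WM=20
i=18 t=25 v=9: → [24,34),[20,30),[16,26); WM=22; [12,22) fires=5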